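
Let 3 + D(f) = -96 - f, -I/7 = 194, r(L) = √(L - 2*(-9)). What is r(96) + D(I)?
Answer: 1259 + √114 ≈ 1269.7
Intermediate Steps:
r(L) = √(18 + L) (r(L) = √(L + 18) = √(18 + L))
I = -1358 (I = -7*194 = -1358)
D(f) = -99 - f (D(f) = -3 + (-96 - f) = -99 - f)
r(96) + D(I) = √(18 + 96) + (-99 - 1*(-1358)) = √114 + (-99 + 1358) = √114 + 1259 = 1259 + √114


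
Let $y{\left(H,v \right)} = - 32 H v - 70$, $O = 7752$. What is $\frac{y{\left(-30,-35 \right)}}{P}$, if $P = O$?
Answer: $- \frac{16835}{3876} \approx -4.3434$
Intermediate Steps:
$P = 7752$
$y{\left(H,v \right)} = -70 - 32 H v$ ($y{\left(H,v \right)} = - 32 H v - 70 = -70 - 32 H v$)
$\frac{y{\left(-30,-35 \right)}}{P} = \frac{-70 - \left(-960\right) \left(-35\right)}{7752} = \left(-70 - 33600\right) \frac{1}{7752} = \left(-33670\right) \frac{1}{7752} = - \frac{16835}{3876}$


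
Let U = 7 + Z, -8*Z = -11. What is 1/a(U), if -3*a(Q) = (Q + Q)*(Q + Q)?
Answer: -48/4489 ≈ -0.010693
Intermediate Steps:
Z = 11/8 (Z = -⅛*(-11) = 11/8 ≈ 1.3750)
U = 67/8 (U = 7 + 11/8 = 67/8 ≈ 8.3750)
a(Q) = -4*Q²/3 (a(Q) = -(Q + Q)*(Q + Q)/3 = -2*Q*2*Q/3 = -4*Q²/3)
1/a(U) = 1/(-4*(67/8)²/3) = 1/(-4/3*4489/64) = 1/(-4489/48) = -48/4489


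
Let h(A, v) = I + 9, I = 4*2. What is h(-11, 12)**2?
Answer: 289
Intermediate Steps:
I = 8
h(A, v) = 17 (h(A, v) = 8 + 9 = 17)
h(-11, 12)**2 = 17**2 = 289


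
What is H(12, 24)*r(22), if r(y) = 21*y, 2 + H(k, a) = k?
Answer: 4620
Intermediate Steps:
H(k, a) = -2 + k
H(12, 24)*r(22) = (-2 + 12)*(21*22) = 10*462 = 4620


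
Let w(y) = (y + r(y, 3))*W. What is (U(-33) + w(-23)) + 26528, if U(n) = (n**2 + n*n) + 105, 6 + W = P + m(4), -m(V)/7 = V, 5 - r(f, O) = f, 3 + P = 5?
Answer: 28651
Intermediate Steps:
P = 2 (P = -3 + 5 = 2)
r(f, O) = 5 - f
m(V) = -7*V
W = -32 (W = -6 + (2 - 7*4) = -6 + (2 - 28) = -6 - 26 = -32)
w(y) = -160 (w(y) = (y + (5 - y))*(-32) = 5*(-32) = -160)
U(n) = 105 + 2*n**2 (U(n) = (n**2 + n**2) + 105 = 2*n**2 + 105 = 105 + 2*n**2)
(U(-33) + w(-23)) + 26528 = ((105 + 2*(-33)**2) - 160) + 26528 = ((105 + 2*1089) - 160) + 26528 = ((105 + 2178) - 160) + 26528 = (2283 - 160) + 26528 = 2123 + 26528 = 28651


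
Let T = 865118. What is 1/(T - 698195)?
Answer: 1/166923 ≈ 5.9908e-6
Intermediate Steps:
1/(T - 698195) = 1/(865118 - 698195) = 1/166923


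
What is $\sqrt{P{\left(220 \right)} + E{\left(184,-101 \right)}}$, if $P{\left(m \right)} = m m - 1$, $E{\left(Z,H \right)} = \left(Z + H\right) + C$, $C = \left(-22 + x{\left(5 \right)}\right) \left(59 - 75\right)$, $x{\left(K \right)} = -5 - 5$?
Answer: $\sqrt{48994} \approx 221.35$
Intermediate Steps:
$x{\left(K \right)} = -10$
$C = 512$ ($C = \left(-22 - 10\right) \left(59 - 75\right) = \left(-32\right) \left(-16\right) = 512$)
$E{\left(Z,H \right)} = 512 + H + Z$ ($E{\left(Z,H \right)} = \left(Z + H\right) + 512 = \left(H + Z\right) + 512 = 512 + H + Z$)
$P{\left(m \right)} = -1 + m^{2}$ ($P{\left(m \right)} = m^{2} - 1 = -1 + m^{2}$)
$\sqrt{P{\left(220 \right)} + E{\left(184,-101 \right)}} = \sqrt{\left(-1 + 220^{2}\right) + \left(512 - 101 + 184\right)} = \sqrt{\left(-1 + 48400\right) + 595} = \sqrt{48399 + 595} = \sqrt{48994}$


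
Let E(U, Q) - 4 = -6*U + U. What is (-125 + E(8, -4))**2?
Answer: 25921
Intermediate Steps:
E(U, Q) = 4 - 5*U (E(U, Q) = 4 + (-6*U + U) = 4 - 5*U)
(-125 + E(8, -4))**2 = (-125 + (4 - 5*8))**2 = (-125 + (4 - 40))**2 = (-125 - 36)**2 = (-161)**2 = 25921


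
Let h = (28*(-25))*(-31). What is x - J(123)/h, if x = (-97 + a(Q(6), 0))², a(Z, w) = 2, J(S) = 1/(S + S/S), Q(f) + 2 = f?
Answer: 24284469999/2690800 ≈ 9025.0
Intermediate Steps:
Q(f) = -2 + f
J(S) = 1/(1 + S) (J(S) = 1/(S + 1) = 1/(1 + S))
h = 21700 (h = -700*(-31) = 21700)
x = 9025 (x = (-97 + 2)² = (-95)² = 9025)
x - J(123)/h = 9025 - 1/((1 + 123)*21700) = 9025 - 1/(124*21700) = 9025 - 1*1/2690800 = 9025 - 1/2690800 = 24284469999/2690800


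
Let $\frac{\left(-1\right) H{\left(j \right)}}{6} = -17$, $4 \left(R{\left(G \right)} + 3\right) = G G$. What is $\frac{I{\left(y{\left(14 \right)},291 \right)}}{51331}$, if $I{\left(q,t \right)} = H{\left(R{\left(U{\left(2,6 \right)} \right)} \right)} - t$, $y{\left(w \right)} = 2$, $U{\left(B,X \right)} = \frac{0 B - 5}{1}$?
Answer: $- \frac{27}{7333} \approx -0.003682$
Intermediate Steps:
$U{\left(B,X \right)} = -5$ ($U{\left(B,X \right)} = \left(0 - 5\right) 1 = \left(-5\right) 1 = -5$)
$R{\left(G \right)} = -3 + \frac{G^{2}}{4}$ ($R{\left(G \right)} = -3 + \frac{G G}{4} = -3 + \frac{G^{2}}{4}$)
$H{\left(j \right)} = 102$ ($H{\left(j \right)} = \left(-6\right) \left(-17\right) = 102$)
$I{\left(q,t \right)} = 102 - t$
$\frac{I{\left(y{\left(14 \right)},291 \right)}}{51331} = \frac{102 - 291}{51331} = \left(102 - 291\right) \frac{1}{51331} = \left(-189\right) \frac{1}{51331} = - \frac{27}{7333}$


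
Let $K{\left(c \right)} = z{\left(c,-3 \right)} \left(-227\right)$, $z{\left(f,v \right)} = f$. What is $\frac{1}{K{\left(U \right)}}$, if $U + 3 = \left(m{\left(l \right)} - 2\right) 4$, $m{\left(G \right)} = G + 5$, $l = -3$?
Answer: $\frac{1}{681} \approx 0.0014684$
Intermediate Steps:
$m{\left(G \right)} = 5 + G$
$U = -3$ ($U = -3 + \left(\left(5 - 3\right) - 2\right) 4 = -3 + \left(2 - 2\right) 4 = -3 + 0 \cdot 4 = -3 + 0 = -3$)
$K{\left(c \right)} = - 227 c$ ($K{\left(c \right)} = c \left(-227\right) = - 227 c$)
$\frac{1}{K{\left(U \right)}} = \frac{1}{\left(-227\right) \left(-3\right)} = \frac{1}{681}$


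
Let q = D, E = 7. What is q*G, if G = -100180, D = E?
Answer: -701260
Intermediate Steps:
D = 7
q = 7
q*G = 7*(-100180) = -701260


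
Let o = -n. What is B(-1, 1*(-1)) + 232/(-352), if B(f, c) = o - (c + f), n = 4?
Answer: -117/44 ≈ -2.6591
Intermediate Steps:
o = -4 (o = -1*4 = -4)
B(f, c) = -4 - c - f (B(f, c) = -4 - (c + f) = -4 + (-c - f) = -4 - c - f)
B(-1, 1*(-1)) + 232/(-352) = (-4 - (-1) - 1*(-1)) + 232/(-352) = (-4 - 1*(-1) + 1) + 232*(-1/352) = (-4 + 1 + 1) - 29/44 = -2 - 29/44 = -117/44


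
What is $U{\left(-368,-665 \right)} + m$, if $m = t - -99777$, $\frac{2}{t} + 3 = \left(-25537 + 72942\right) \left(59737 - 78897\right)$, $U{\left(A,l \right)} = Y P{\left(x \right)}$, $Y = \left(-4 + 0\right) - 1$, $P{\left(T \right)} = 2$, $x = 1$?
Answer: $\frac{90616351105899}{908279803} \approx 99767.0$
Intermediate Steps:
$Y = -5$ ($Y = -4 - 1 = -5$)
$U{\left(A,l \right)} = -10$ ($U{\left(A,l \right)} = \left(-5\right) 2 = -10$)
$t = - \frac{2}{908279803}$ ($t = \frac{2}{-3 + \left(-25537 + 72942\right) \left(59737 - 78897\right)} = \frac{2}{-3 + 47405 \left(-19160\right)} = \frac{2}{-3 - 908279800} = \frac{2}{-908279803} = 2 \left(- \frac{1}{908279803}\right) = - \frac{2}{908279803} \approx -2.202 \cdot 10^{-9}$)
$m = \frac{90625433903929}{908279803}$ ($m = - \frac{2}{908279803} - -99777 = - \frac{2}{908279803} + 99777 = \frac{90625433903929}{908279803} \approx 99777.0$)
$U{\left(-368,-665 \right)} + m = -10 + \frac{90625433903929}{908279803} = \frac{90616351105899}{908279803}$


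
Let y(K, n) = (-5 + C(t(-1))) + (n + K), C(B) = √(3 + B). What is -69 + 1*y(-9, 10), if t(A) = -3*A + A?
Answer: -73 + √5 ≈ -70.764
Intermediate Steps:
t(A) = -2*A
y(K, n) = -5 + K + n + √5 (y(K, n) = (-5 + √(3 - 2*(-1))) + (n + K) = (-5 + √(3 + 2)) + (K + n) = (-5 + √5) + (K + n) = -5 + K + n + √5)
-69 + 1*y(-9, 10) = -69 + 1*(-5 - 9 + 10 + √5) = -69 + 1*(-4 + √5) = -69 + (-4 + √5) = -73 + √5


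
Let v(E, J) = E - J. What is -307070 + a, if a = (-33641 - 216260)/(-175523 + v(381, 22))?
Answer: -53787359579/175164 ≈ -3.0707e+5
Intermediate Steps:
a = 249901/175164 (a = (-33641 - 216260)/(-175523 + (381 - 1*22)) = -249901/(-175523 + (381 - 22)) = -249901/(-175523 + 359) = -249901/(-175164) = -249901*(-1/175164) = 249901/175164 ≈ 1.4267)
-307070 + a = -307070 + 249901/175164 = -53787359579/175164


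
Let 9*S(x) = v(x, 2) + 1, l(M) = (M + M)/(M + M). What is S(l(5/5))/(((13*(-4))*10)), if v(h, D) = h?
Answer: -1/2340 ≈ -0.00042735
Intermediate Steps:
l(M) = 1 (l(M) = (2*M)/((2*M)) = (2*M)*(1/(2*M)) = 1)
S(x) = ⅑ + x/9 (S(x) = (x + 1)/9 = (1 + x)/9 = ⅑ + x/9)
S(l(5/5))/(((13*(-4))*10)) = (⅑ + (⅑)*1)/(((13*(-4))*10)) = (⅑ + ⅑)/((-52*10)) = (2/9)/(-520) = (2/9)*(-1/520) = -1/2340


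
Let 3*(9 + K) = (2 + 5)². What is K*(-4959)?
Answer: -36366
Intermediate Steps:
K = 22/3 (K = -9 + (2 + 5)²/3 = -9 + (⅓)*7² = -9 + (⅓)*49 = -9 + 49/3 = 22/3 ≈ 7.3333)
K*(-4959) = (22/3)*(-4959) = -36366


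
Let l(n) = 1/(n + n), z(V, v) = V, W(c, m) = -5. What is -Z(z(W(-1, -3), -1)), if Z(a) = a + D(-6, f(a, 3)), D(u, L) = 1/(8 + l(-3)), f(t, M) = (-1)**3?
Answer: 229/47 ≈ 4.8723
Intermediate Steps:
f(t, M) = -1
l(n) = 1/(2*n)
D(u, L) = 6/47 (D(u, L) = 1/(8 + (1/2)/(-3)) = 1/(8 + (1/2)*(-1/3)) = 1/(8 - 1/6) = 1/(47/6) = 6/47)
Z(a) = 6/47 + a (Z(a) = a + 6/47 = 6/47 + a)
-Z(z(W(-1, -3), -1)) = -(6/47 - 5) = -1*(-229/47) = 229/47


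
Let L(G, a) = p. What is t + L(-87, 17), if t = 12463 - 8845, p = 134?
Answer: 3752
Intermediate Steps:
L(G, a) = 134
t = 3618
t + L(-87, 17) = 3618 + 134 = 3752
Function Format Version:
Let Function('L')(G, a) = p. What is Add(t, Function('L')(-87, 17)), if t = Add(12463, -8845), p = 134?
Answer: 3752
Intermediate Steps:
Function('L')(G, a) = 134
t = 3618
Add(t, Function('L')(-87, 17)) = Add(3618, 134) = 3752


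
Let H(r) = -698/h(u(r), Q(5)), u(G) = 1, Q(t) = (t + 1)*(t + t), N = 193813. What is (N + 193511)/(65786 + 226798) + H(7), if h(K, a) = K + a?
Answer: -15049739/1487302 ≈ -10.119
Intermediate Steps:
Q(t) = 2*t*(1 + t) (Q(t) = (1 + t)*(2*t) = 2*t*(1 + t))
H(r) = -698/61 (H(r) = -698/(1 + 2*5*(1 + 5)) = -698/(1 + 2*5*6) = -698/(1 + 60) = -698/61)
(N + 193511)/(65786 + 226798) + H(7) = (193813 + 193511)/(65786 + 226798) - 698/61 = 387324/292584 - 698/61 = 387324*(1/292584) - 698/61 = 32277/24382 - 698/61 = -15049739/1487302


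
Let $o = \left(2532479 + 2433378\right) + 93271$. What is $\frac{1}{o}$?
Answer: $\frac{1}{5059128} \approx 1.9766 \cdot 10^{-7}$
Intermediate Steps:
$o = 5059128$ ($o = 4965857 + 93271 = 5059128$)
$\frac{1}{o} = \frac{1}{5059128}$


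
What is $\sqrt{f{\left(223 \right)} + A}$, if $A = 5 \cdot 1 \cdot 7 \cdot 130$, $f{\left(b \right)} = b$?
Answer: $\sqrt{4773} \approx 69.087$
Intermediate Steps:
$A = 4550$ ($A = 5 \cdot 7 \cdot 130 = 35 \cdot 130 = 4550$)
$\sqrt{f{\left(223 \right)} + A} = \sqrt{223 + 4550} = \sqrt{4773}$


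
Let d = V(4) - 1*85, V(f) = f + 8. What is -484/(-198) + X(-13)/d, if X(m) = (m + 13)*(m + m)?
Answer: 22/9 ≈ 2.4444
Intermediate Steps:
V(f) = 8 + f
X(m) = 2*m*(13 + m) (X(m) = (13 + m)*(2*m) = 2*m*(13 + m))
d = -73 (d = (8 + 4) - 1*85 = 12 - 85 = -73)
-484/(-198) + X(-13)/d = -484/(-198) + (2*(-13)*(13 - 13))/(-73) = -484*(-1/198) + (2*(-13)*0)*(-1/73) = 22/9 + 0*(-1/73) = 22/9 + 0 = 22/9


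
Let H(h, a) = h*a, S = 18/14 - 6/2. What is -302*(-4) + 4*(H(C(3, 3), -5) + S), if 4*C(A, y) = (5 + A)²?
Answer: 6168/7 ≈ 881.14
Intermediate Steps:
S = -12/7 (S = 18*(1/14) - 6*½ = 9/7 - 3 = -12/7 ≈ -1.7143)
C(A, y) = (5 + A)²/4
H(h, a) = a*h
-302*(-4) + 4*(H(C(3, 3), -5) + S) = -302*(-4) + 4*(-5*(5 + 3)²/4 - 12/7) = 1208 + 4*(-5*8²/4 - 12/7) = 1208 + 4*(-5*64/4 - 12/7) = 1208 + 4*(-5*16 - 12/7) = 1208 + 4*(-80 - 12/7) = 1208 + 4*(-572/7) = 1208 - 2288/7 = 6168/7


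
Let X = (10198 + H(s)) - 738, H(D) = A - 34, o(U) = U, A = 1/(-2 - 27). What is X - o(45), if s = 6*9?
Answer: 272048/29 ≈ 9381.0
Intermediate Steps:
A = -1/29 (A = 1/(-29) = -1/29 ≈ -0.034483)
s = 54
H(D) = -987/29 (H(D) = -1/29 - 34 = -987/29)
X = 273353/29 (X = (10198 - 987/29) - 738 = 294755/29 - 738 = 273353/29 ≈ 9426.0)
X - o(45) = 273353/29 - 1*45 = 273353/29 - 45 = 272048/29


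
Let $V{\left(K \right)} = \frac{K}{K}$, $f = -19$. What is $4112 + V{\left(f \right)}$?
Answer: $4113$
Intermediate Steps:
$V{\left(K \right)} = 1$
$4112 + V{\left(f \right)} = 4112 + 1 = 4113$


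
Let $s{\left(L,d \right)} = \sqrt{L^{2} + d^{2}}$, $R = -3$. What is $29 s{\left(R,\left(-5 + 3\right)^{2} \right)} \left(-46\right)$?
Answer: $-6670$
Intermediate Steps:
$29 s{\left(R,\left(-5 + 3\right)^{2} \right)} \left(-46\right) = 29 \sqrt{\left(-3\right)^{2} + \left(\left(-5 + 3\right)^{2}\right)^{2}} \left(-46\right) = 29 \sqrt{9 + \left(\left(-2\right)^{2}\right)^{2}} \left(-46\right) = 29 \sqrt{9 + 4^{2}} \left(-46\right) = 29 \sqrt{9 + 16} \left(-46\right) = 29 \sqrt{25} \left(-46\right) = 29 \cdot 5 \left(-46\right) = 145 \left(-46\right) = -6670$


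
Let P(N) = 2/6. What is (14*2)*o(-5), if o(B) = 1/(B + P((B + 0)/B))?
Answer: -6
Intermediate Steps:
P(N) = 1/3 (P(N) = 2*(1/6) = 1/3)
o(B) = 1/(1/3 + B) (o(B) = 1/(B + 1/3) = 1/(1/3 + B))
(14*2)*o(-5) = (14*2)*(3/(1 + 3*(-5))) = 28*(3/(1 - 15)) = 28*(3/(-14)) = 28*(3*(-1/14)) = 28*(-3/14) = -6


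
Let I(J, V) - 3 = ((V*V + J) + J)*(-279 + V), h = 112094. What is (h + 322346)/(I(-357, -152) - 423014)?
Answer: -434440/10073101 ≈ -0.043129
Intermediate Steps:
I(J, V) = 3 + (-279 + V)*(V**2 + 2*J) (I(J, V) = 3 + ((V*V + J) + J)*(-279 + V) = 3 + ((V**2 + J) + J)*(-279 + V) = 3 + ((J + V**2) + J)*(-279 + V) = 3 + (V**2 + 2*J)*(-279 + V) = 3 + (-279 + V)*(V**2 + 2*J))
(h + 322346)/(I(-357, -152) - 423014) = (112094 + 322346)/((3 + (-152)**3 - 558*(-357) - 279*(-152)**2 + 2*(-357)*(-152)) - 423014) = 434440/((3 - 3511808 + 199206 - 279*23104 + 108528) - 423014) = 434440/((3 - 3511808 + 199206 - 6446016 + 108528) - 423014) = 434440/(-9650087 - 423014) = 434440/(-10073101) = 434440*(-1/10073101) = -434440/10073101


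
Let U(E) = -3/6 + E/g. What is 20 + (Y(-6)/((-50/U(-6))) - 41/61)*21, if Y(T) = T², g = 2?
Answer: 89678/1525 ≈ 58.805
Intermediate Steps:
U(E) = -½ + E/2 (U(E) = -3/6 + E/2 = -3*⅙ + E*(½) = -½ + E/2)
20 + (Y(-6)/((-50/U(-6))) - 41/61)*21 = 20 + ((-6)²/((-50/(-½ + (½)*(-6)))) - 41/61)*21 = 20 + (36/((-50/(-½ - 3))) - 41*1/61)*21 = 20 + (36/((-50/(-7/2))) - 41/61)*21 = 20 + (36/((-50*(-2/7))) - 41/61)*21 = 20 + (36/(100/7) - 41/61)*21 = 20 + (36*(7/100) - 41/61)*21 = 20 + (63/25 - 41/61)*21 = 20 + (2818/1525)*21 = 20 + 59178/1525 = 89678/1525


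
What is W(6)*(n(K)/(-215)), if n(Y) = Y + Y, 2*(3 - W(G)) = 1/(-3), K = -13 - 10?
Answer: 437/645 ≈ 0.67752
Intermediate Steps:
K = -23
W(G) = 19/6 (W(G) = 3 - ½/(-3) = 3 - ½*(-⅓) = 3 + ⅙ = 19/6)
n(Y) = 2*Y
W(6)*(n(K)/(-215)) = 19*((2*(-23))/(-215))/6 = 19*(-46*(-1/215))/6 = (19/6)*(46/215) = 437/645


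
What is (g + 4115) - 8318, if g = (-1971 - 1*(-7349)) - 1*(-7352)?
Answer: 8527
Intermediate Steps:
g = 12730 (g = (-1971 + 7349) + 7352 = 5378 + 7352 = 12730)
(g + 4115) - 8318 = (12730 + 4115) - 8318 = 16845 - 8318 = 8527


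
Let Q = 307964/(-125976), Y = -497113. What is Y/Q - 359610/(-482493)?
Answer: 2517991720270252/12382539521 ≈ 2.0335e+5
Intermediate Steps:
Q = -76991/31494 (Q = 307964*(-1/125976) = -76991/31494 ≈ -2.4446)
Y/Q - 359610/(-482493) = -497113/(-76991/31494) - 359610/(-482493) = -497113*(-31494/76991) - 359610*(-1/482493) = 15656076822/76991 + 119870/160831 = 2517991720270252/12382539521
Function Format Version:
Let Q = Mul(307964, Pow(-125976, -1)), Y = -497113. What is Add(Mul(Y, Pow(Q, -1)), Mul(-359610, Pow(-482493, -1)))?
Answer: Rational(2517991720270252, 12382539521) ≈ 2.0335e+5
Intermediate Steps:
Q = Rational(-76991, 31494) (Q = Mul(307964, Rational(-1, 125976)) = Rational(-76991, 31494) ≈ -2.4446)
Add(Mul(Y, Pow(Q, -1)), Mul(-359610, Pow(-482493, -1))) = Add(Mul(-497113, Pow(Rational(-76991, 31494), -1)), Mul(-359610, Pow(-482493, -1))) = Add(Mul(-497113, Rational(-31494, 76991)), Mul(-359610, Rational(-1, 482493))) = Add(Rational(15656076822, 76991), Rational(119870, 160831)) = Rational(2517991720270252, 12382539521)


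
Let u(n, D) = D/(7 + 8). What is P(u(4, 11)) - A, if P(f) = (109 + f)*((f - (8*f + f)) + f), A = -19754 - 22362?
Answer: 9349358/225 ≈ 41553.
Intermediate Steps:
A = -42116
u(n, D) = D/15
P(f) = -7*f*(109 + f) (P(f) = (109 + f)*((f - 9*f) + f) = (109 + f)*(-8*f + f) = (109 + f)*(-7*f) = -7*f*(109 + f))
P(u(4, 11)) - A = -7*(1/15)*11*(109 + (1/15)*11) - 1*(-42116) = -7*11/15*(109 + 11/15) + 42116 = -7*11/15*1646/15 + 42116 = -126742/225 + 42116 = 9349358/225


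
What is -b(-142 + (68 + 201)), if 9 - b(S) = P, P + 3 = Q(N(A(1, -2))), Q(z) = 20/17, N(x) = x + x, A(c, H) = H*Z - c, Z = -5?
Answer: -184/17 ≈ -10.824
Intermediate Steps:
A(c, H) = -c - 5*H (A(c, H) = H*(-5) - c = -5*H - c = -c - 5*H)
N(x) = 2*x
Q(z) = 20/17 (Q(z) = 20*(1/17) = 20/17)
P = -31/17 (P = -3 + 20/17 = -31/17 ≈ -1.8235)
b(S) = 184/17 (b(S) = 9 - 1*(-31/17) = 9 + 31/17 = 184/17)
-b(-142 + (68 + 201)) = -1*184/17 = -184/17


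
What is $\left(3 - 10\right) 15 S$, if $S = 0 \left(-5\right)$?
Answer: $0$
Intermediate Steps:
$S = 0$
$\left(3 - 10\right) 15 S = \left(3 - 10\right) 15 \cdot 0 = \left(-7\right) 0 = 0$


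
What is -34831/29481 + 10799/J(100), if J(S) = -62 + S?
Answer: 317041741/1120278 ≈ 283.00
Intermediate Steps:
-34831/29481 + 10799/J(100) = -34831/29481 + 10799/(-62 + 100) = -34831*1/29481 + 10799/38 = -34831/29481 + 10799*(1/38) = -34831/29481 + 10799/38 = 317041741/1120278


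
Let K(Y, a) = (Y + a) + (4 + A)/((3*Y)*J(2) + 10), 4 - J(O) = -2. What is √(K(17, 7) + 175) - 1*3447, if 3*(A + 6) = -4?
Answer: -3447 + √44708154/474 ≈ -3432.9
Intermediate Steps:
A = -22/3 (A = -6 + (⅓)*(-4) = -6 - 4/3 = -22/3 ≈ -7.3333)
J(O) = 6 (J(O) = 4 - 1*(-2) = 4 + 2 = 6)
K(Y, a) = Y + a - 10/(3*(10 + 18*Y)) (K(Y, a) = (Y + a) + (4 - 22/3)/((3*Y)*6 + 10) = (Y + a) - 10/(3*(18*Y + 10)) = (Y + a) - 10/(3*(10 + 18*Y)) = Y + a - 10/(3*(10 + 18*Y)))
√(K(17, 7) + 175) - 1*3447 = √((-5 + 15*17 + 15*7 + 27*17² + 27*17*7)/(3*(5 + 9*17)) + 175) - 1*3447 = √((-5 + 255 + 105 + 27*289 + 3213)/(3*(5 + 153)) + 175) - 3447 = √((⅓)*(-5 + 255 + 105 + 7803 + 3213)/158 + 175) - 3447 = √((⅓)*(1/158)*11371 + 175) - 3447 = √(11371/474 + 175) - 3447 = √(94321/474) - 3447 = √44708154/474 - 3447 = -3447 + √44708154/474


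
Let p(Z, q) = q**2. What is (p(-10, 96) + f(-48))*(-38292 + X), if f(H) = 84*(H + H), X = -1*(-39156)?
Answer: 995328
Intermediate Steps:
X = 39156
f(H) = 168*H (f(H) = 84*(2*H) = 168*H)
(p(-10, 96) + f(-48))*(-38292 + X) = (96**2 + 168*(-48))*(-38292 + 39156) = (9216 - 8064)*864 = 1152*864 = 995328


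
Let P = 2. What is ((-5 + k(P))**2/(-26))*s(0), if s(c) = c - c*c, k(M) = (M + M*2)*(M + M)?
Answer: 0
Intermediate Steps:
k(M) = 6*M**2 (k(M) = (M + 2*M)*(2*M) = (3*M)*(2*M) = 6*M**2)
s(c) = c - c**2
((-5 + k(P))**2/(-26))*s(0) = ((-5 + 6*2**2)**2/(-26))*(0*(1 - 1*0)) = (-(-5 + 6*4)**2/26)*(0*(1 + 0)) = (-(-5 + 24)**2/26)*(0*1) = -1/26*19**2*0 = -1/26*361*0 = -361/26*0 = 0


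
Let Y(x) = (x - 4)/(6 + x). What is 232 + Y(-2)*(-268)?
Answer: 634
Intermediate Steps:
Y(x) = (-4 + x)/(6 + x)
232 + Y(-2)*(-268) = 232 + ((-4 - 2)/(6 - 2))*(-268) = 232 + (-6/4)*(-268) = 232 + ((¼)*(-6))*(-268) = 232 - 3/2*(-268) = 232 + 402 = 634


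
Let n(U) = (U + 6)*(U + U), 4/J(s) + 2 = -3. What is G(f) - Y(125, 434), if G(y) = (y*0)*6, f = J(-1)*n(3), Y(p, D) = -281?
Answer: 281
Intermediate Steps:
J(s) = -⅘ (J(s) = 4/(-2 - 3) = 4/(-5) = 4*(-⅕) = -⅘)
n(U) = 2*U*(6 + U) (n(U) = (6 + U)*(2*U) = 2*U*(6 + U))
f = -216/5 (f = -8*3*(6 + 3)/5 = -8*3*9/5 = -⅘*54 = -216/5 ≈ -43.200)
G(y) = 0 (G(y) = 0*6 = 0)
G(f) - Y(125, 434) = 0 - 1*(-281) = 0 + 281 = 281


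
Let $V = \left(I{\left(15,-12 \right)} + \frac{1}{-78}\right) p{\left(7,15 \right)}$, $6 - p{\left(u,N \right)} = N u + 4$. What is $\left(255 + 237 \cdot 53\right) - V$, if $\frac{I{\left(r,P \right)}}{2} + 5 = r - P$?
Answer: $\frac{1353041}{78} \approx 17347.0$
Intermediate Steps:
$p{\left(u,N \right)} = 2 - N u$ ($p{\left(u,N \right)} = 6 - \left(N u + 4\right) = 6 - \left(4 + N u\right) = 2 - N u$)
$I{\left(r,P \right)} = -10 - 2 P + 2 r$ ($I{\left(r,P \right)} = -10 + 2 \left(r - P\right) = -10 - \left(- 2 r + 2 P\right) = -10 - 2 P + 2 r$)
$V = - \frac{353393}{78}$ ($V = \left(\left(-10 - -24 + 2 \cdot 15\right) + \frac{1}{-78}\right) \left(2 - 15 \cdot 7\right) = \left(\left(-10 + 24 + 30\right) - \frac{1}{78}\right) \left(2 - 105\right) = \left(44 - \frac{1}{78}\right) \left(-103\right) = \frac{3431}{78} \left(-103\right) = - \frac{353393}{78} \approx -4530.7$)
$\left(255 + 237 \cdot 53\right) - V = \left(255 + 237 \cdot 53\right) - - \frac{353393}{78} = \left(255 + 12561\right) + \frac{353393}{78} = 12816 + \frac{353393}{78} = \frac{1353041}{78}$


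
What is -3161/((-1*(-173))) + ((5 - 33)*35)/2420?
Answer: -390958/20933 ≈ -18.677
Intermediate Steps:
-3161/((-1*(-173))) + ((5 - 33)*35)/2420 = -3161/173 - 28*35*(1/2420) = -3161*1/173 - 980*1/2420 = -3161/173 - 49/121 = -390958/20933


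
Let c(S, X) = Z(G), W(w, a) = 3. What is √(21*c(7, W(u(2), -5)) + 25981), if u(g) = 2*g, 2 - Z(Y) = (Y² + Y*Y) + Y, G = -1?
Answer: √26002 ≈ 161.25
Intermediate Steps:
Z(Y) = 2 - Y - 2*Y² (Z(Y) = 2 - ((Y² + Y*Y) + Y) = 2 - ((Y² + Y²) + Y) = 2 - (2*Y² + Y) = 2 - (Y + 2*Y²) = 2 + (-Y - 2*Y²) = 2 - Y - 2*Y²)
c(S, X) = 1 (c(S, X) = 2 - 1*(-1) - 2*(-1)² = 2 + 1 - 2*1 = 2 + 1 - 2 = 1)
√(21*c(7, W(u(2), -5)) + 25981) = √(21*1 + 25981) = √(21 + 25981) = √26002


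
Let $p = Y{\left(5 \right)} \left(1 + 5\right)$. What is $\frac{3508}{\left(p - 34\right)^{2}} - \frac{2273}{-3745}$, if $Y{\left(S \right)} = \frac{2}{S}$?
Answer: $\frac{96294918}{23372545} \approx 4.12$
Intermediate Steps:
$p = \frac{12}{5}$ ($p = \frac{2}{5} \left(1 + 5\right) = 2 \cdot \frac{1}{5} \cdot 6 = \frac{2}{5} \cdot 6 = \frac{12}{5} \approx 2.4$)
$\frac{3508}{\left(p - 34\right)^{2}} - \frac{2273}{-3745} = \frac{3508}{\left(\frac{12}{5} - 34\right)^{2}} - \frac{2273}{-3745} = \frac{3508}{\left(- \frac{158}{5}\right)^{2}} - - \frac{2273}{3745} = \frac{3508}{\frac{24964}{25}} + \frac{2273}{3745} = 3508 \cdot \frac{25}{24964} + \frac{2273}{3745} = \frac{21925}{6241} + \frac{2273}{3745} = \frac{96294918}{23372545}$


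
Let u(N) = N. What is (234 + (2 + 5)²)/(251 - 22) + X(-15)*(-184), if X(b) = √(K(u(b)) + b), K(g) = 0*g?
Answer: 283/229 - 184*I*√15 ≈ 1.2358 - 712.63*I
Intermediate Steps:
K(g) = 0
X(b) = √b (X(b) = √(0 + b) = √b)
(234 + (2 + 5)²)/(251 - 22) + X(-15)*(-184) = (234 + (2 + 5)²)/(251 - 22) + √(-15)*(-184) = (234 + 7²)/229 + (I*√15)*(-184) = (234 + 49)*(1/229) - 184*I*√15 = 283*(1/229) - 184*I*√15 = 283/229 - 184*I*√15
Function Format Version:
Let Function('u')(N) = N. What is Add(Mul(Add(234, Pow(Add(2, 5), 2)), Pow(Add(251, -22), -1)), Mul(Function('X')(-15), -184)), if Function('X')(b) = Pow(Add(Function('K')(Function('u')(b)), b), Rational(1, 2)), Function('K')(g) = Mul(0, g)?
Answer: Add(Rational(283, 229), Mul(-184, I, Pow(15, Rational(1, 2)))) ≈ Add(1.2358, Mul(-712.63, I))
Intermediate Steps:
Function('K')(g) = 0
Function('X')(b) = Pow(b, Rational(1, 2)) (Function('X')(b) = Pow(Add(0, b), Rational(1, 2)) = Pow(b, Rational(1, 2)))
Add(Mul(Add(234, Pow(Add(2, 5), 2)), Pow(Add(251, -22), -1)), Mul(Function('X')(-15), -184)) = Add(Mul(Add(234, Pow(Add(2, 5), 2)), Pow(Add(251, -22), -1)), Mul(Pow(-15, Rational(1, 2)), -184)) = Add(Mul(Add(234, Pow(7, 2)), Pow(229, -1)), Mul(Mul(I, Pow(15, Rational(1, 2))), -184)) = Add(Mul(Add(234, 49), Rational(1, 229)), Mul(-184, I, Pow(15, Rational(1, 2)))) = Add(Mul(283, Rational(1, 229)), Mul(-184, I, Pow(15, Rational(1, 2)))) = Add(Rational(283, 229), Mul(-184, I, Pow(15, Rational(1, 2))))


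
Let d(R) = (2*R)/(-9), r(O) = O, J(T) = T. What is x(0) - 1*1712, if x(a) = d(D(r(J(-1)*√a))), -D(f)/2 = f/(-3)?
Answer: -1712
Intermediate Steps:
D(f) = 2*f/3 (D(f) = -2*f/(-3) = -2*f*(-1)/3 = -(-2)*f/3 = 2*f/3)
d(R) = -2*R/9 (d(R) = (2*R)*(-⅑) = -2*R/9)
x(a) = 4*√a/27 (x(a) = -4*(-√a)/27 = -(-4)*√a/27 = 4*√a/27)
x(0) - 1*1712 = 4*√0/27 - 1*1712 = (4/27)*0 - 1712 = 0 - 1712 = -1712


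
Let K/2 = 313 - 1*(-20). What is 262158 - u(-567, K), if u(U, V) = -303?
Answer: 262461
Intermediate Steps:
K = 666 (K = 2*(313 - 1*(-20)) = 2*(313 + 20) = 2*333 = 666)
262158 - u(-567, K) = 262158 - 1*(-303) = 262158 + 303 = 262461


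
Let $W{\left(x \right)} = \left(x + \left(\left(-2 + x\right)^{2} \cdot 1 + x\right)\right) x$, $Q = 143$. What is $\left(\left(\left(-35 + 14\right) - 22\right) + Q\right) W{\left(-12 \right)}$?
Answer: $-206400$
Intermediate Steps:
$W{\left(x \right)} = x \left(\left(-2 + x\right)^{2} + 2 x\right)$ ($W{\left(x \right)} = \left(x + \left(\left(-2 + x\right)^{2} + x\right)\right) x = \left(x + \left(x + \left(-2 + x\right)^{2}\right)\right) x = \left(\left(-2 + x\right)^{2} + 2 x\right) x = x \left(\left(-2 + x\right)^{2} + 2 x\right)$)
$\left(\left(\left(-35 + 14\right) - 22\right) + Q\right) W{\left(-12 \right)} = \left(\left(\left(-35 + 14\right) - 22\right) + 143\right) \left(- 12 \left(\left(-2 - 12\right)^{2} + 2 \left(-12\right)\right)\right) = \left(\left(-21 - 22\right) + 143\right) \left(- 12 \left(\left(-14\right)^{2} - 24\right)\right) = \left(-43 + 143\right) \left(- 12 \left(196 - 24\right)\right) = 100 \left(\left(-12\right) 172\right) = 100 \left(-2064\right) = -206400$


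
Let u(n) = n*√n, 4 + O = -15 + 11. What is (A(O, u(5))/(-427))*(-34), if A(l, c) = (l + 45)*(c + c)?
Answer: 12580*√5/427 ≈ 65.878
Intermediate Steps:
O = -8 (O = -4 + (-15 + 11) = -4 - 4 = -8)
u(n) = n^(3/2)
A(l, c) = 2*c*(45 + l) (A(l, c) = (45 + l)*(2*c) = 2*c*(45 + l))
(A(O, u(5))/(-427))*(-34) = ((2*5^(3/2)*(45 - 8))/(-427))*(-34) = ((2*(5*√5)*37)*(-1/427))*(-34) = ((370*√5)*(-1/427))*(-34) = -370*√5/427*(-34) = 12580*√5/427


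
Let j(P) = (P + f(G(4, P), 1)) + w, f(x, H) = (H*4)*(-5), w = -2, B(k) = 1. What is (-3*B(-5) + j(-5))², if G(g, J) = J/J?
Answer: 900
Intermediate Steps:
G(g, J) = 1
f(x, H) = -20*H (f(x, H) = (4*H)*(-5) = -20*H)
j(P) = -22 + P (j(P) = (P - 20*1) - 2 = (P - 20) - 2 = (-20 + P) - 2 = -22 + P)
(-3*B(-5) + j(-5))² = (-3*1 + (-22 - 5))² = (-3 - 27)² = (-30)² = 900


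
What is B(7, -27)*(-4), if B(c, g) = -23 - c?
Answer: 120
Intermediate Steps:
B(7, -27)*(-4) = (-23 - 1*7)*(-4) = (-23 - 7)*(-4) = -30*(-4) = 120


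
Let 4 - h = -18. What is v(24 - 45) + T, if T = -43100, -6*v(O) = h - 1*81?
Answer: -258541/6 ≈ -43090.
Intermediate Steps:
h = 22 (h = 4 - 1*(-18) = 4 + 18 = 22)
v(O) = 59/6 (v(O) = -(22 - 1*81)/6 = -(22 - 81)/6 = -⅙*(-59) = 59/6)
v(24 - 45) + T = 59/6 - 43100 = -258541/6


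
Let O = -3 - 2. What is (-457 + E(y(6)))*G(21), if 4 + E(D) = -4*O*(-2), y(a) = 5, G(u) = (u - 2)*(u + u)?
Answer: -399798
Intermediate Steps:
G(u) = 2*u*(-2 + u) (G(u) = (-2 + u)*(2*u) = 2*u*(-2 + u))
O = -5
E(D) = -44 (E(D) = -4 - 4*(-5)*(-2) = -4 + 20*(-2) = -4 - 40 = -44)
(-457 + E(y(6)))*G(21) = (-457 - 44)*(2*21*(-2 + 21)) = -1002*21*19 = -501*798 = -399798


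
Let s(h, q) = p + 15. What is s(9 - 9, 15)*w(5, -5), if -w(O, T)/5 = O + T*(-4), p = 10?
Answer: -3125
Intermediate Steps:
s(h, q) = 25 (s(h, q) = 10 + 15 = 25)
w(O, T) = -5*O + 20*T (w(O, T) = -5*(O + T*(-4)) = -5*(O - 4*T) = -5*O + 20*T)
s(9 - 9, 15)*w(5, -5) = 25*(-5*5 + 20*(-5)) = 25*(-25 - 100) = 25*(-125) = -3125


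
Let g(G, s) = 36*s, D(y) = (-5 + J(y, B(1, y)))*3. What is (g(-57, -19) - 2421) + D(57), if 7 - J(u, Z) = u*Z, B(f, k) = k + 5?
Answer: -13701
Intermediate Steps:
B(f, k) = 5 + k
J(u, Z) = 7 - Z*u (J(u, Z) = 7 - u*Z = 7 - Z*u)
D(y) = 6 - 3*y*(5 + y) (D(y) = (-5 + (7 - (5 + y)*y))*3 = (-5 + (7 - y*(5 + y)))*3 = (2 - y*(5 + y))*3 = 6 - 3*y*(5 + y))
(g(-57, -19) - 2421) + D(57) = (36*(-19) - 2421) + (6 - 3*57*(5 + 57)) = (-684 - 2421) + (6 - 3*57*62) = -3105 + (6 - 10602) = -3105 - 10596 = -13701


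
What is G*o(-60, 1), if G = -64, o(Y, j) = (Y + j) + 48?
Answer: 704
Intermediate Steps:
o(Y, j) = 48 + Y + j
G*o(-60, 1) = -64*(48 - 60 + 1) = -64*(-11) = 704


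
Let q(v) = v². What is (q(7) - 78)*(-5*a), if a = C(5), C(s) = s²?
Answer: 3625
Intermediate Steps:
a = 25 (a = 5² = 25)
(q(7) - 78)*(-5*a) = (7² - 78)*(-5*25) = (49 - 78)*(-125) = -29*(-125) = 3625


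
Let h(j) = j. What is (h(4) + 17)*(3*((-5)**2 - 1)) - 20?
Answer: 1492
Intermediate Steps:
(h(4) + 17)*(3*((-5)**2 - 1)) - 20 = (4 + 17)*(3*((-5)**2 - 1)) - 20 = 21*(3*(25 - 1)) - 20 = 21*(3*24) - 20 = 21*72 - 20 = 1512 - 20 = 1492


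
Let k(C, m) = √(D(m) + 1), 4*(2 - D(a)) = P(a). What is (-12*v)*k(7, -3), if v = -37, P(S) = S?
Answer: 222*√15 ≈ 859.80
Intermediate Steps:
D(a) = 2 - a/4
k(C, m) = √(3 - m/4) (k(C, m) = √((2 - m/4) + 1) = √(3 - m/4))
(-12*v)*k(7, -3) = (-12*(-37))*(√(12 - 1*(-3))/2) = 444*(√(12 + 3)/2) = 444*(√15/2) = 222*√15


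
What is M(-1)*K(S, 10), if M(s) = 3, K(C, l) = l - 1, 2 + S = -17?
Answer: 27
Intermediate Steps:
S = -19 (S = -2 - 17 = -19)
K(C, l) = -1 + l
M(-1)*K(S, 10) = 3*(-1 + 10) = 3*9 = 27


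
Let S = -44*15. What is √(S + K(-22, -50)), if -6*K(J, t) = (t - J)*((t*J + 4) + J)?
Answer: 4*√2469/3 ≈ 66.252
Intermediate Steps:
K(J, t) = -(t - J)*(4 + J + J*t)/6 (K(J, t) = -(t - J)*((t*J + 4) + J)/6 = -(t - J)*((J*t + 4) + J)/6 = -(t - J)*((4 + J*t) + J)/6 = -(t - J)*(4 + J + J*t)/6)
S = -660
√(S + K(-22, -50)) = √(-660 + (-⅔*(-50) + (⅙)*(-22)² + (⅔)*(-22) - ⅙*(-22)*(-50) - ⅙*(-22)*(-50)² + (⅙)*(-50)*(-22)²)) = √(-660 + (100/3 + (⅙)*484 - 44/3 - 550/3 - ⅙*(-22)*2500 + (⅙)*(-50)*484)) = √(-660 + (100/3 + 242/3 - 44/3 - 550/3 + 27500/3 - 12100/3)) = √(-660 + 15148/3) = √(13168/3) = 4*√2469/3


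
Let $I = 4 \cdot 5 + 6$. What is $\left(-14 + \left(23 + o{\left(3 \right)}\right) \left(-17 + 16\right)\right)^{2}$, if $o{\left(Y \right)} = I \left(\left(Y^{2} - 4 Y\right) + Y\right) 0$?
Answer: $1369$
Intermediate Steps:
$I = 26$ ($I = 20 + 6 = 26$)
$o{\left(Y \right)} = 0$ ($o{\left(Y \right)} = 26 \left(\left(Y^{2} - 4 Y\right) + Y\right) 0 = 26 \left(Y^{2} - 3 Y\right) 0 = \left(- 78 Y + 26 Y^{2}\right) 0 = 0$)
$\left(-14 + \left(23 + o{\left(3 \right)}\right) \left(-17 + 16\right)\right)^{2} = \left(-14 + \left(23 + 0\right) \left(-17 + 16\right)\right)^{2} = \left(-14 + 23 \left(-1\right)\right)^{2} = \left(-14 - 23\right)^{2} = \left(-37\right)^{2} = 1369$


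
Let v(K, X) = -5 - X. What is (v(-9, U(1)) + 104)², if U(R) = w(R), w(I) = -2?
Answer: 10201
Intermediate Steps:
U(R) = -2
(v(-9, U(1)) + 104)² = ((-5 - 1*(-2)) + 104)² = ((-5 + 2) + 104)² = (-3 + 104)² = 101² = 10201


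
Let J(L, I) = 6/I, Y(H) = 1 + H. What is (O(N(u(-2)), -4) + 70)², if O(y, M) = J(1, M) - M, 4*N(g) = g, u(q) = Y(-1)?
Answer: 21025/4 ≈ 5256.3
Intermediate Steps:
u(q) = 0 (u(q) = 1 - 1 = 0)
N(g) = g/4
O(y, M) = -M + 6/M (O(y, M) = 6/M - M = -M + 6/M)
(O(N(u(-2)), -4) + 70)² = ((-1*(-4) + 6/(-4)) + 70)² = ((4 + 6*(-¼)) + 70)² = ((4 - 3/2) + 70)² = (5/2 + 70)² = (145/2)² = 21025/4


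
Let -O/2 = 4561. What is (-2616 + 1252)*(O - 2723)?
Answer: 16156580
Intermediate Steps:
O = -9122 (O = -2*4561 = -9122)
(-2616 + 1252)*(O - 2723) = (-2616 + 1252)*(-9122 - 2723) = -1364*(-11845) = 16156580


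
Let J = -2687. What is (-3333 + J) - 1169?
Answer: -7189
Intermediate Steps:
(-3333 + J) - 1169 = (-3333 - 2687) - 1169 = -6020 - 1169 = -7189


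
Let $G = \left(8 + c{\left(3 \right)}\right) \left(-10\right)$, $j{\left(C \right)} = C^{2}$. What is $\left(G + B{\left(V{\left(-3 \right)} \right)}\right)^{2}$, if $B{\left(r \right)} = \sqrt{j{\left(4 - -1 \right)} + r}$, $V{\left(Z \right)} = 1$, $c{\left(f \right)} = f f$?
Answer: $\left(170 - \sqrt{26}\right)^{2} \approx 27192.0$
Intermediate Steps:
$c{\left(f \right)} = f^{2}$
$G = -170$ ($G = \left(8 + 3^{2}\right) \left(-10\right) = \left(8 + 9\right) \left(-10\right) = 17 \left(-10\right) = -170$)
$B{\left(r \right)} = \sqrt{25 + r}$ ($B{\left(r \right)} = \sqrt{\left(4 - -1\right)^{2} + r} = \sqrt{\left(4 + 1\right)^{2} + r} = \sqrt{5^{2} + r} = \sqrt{25 + r}$)
$\left(G + B{\left(V{\left(-3 \right)} \right)}\right)^{2} = \left(-170 + \sqrt{25 + 1}\right)^{2} = \left(-170 + \sqrt{26}\right)^{2}$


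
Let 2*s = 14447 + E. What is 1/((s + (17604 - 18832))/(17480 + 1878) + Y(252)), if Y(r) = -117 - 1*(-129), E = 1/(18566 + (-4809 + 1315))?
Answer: 583527552/7183058977 ≈ 0.081237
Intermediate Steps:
E = 1/15072 (E = 1/(18566 - 3494) = 1/15072 ≈ 6.6348e-5)
s = 217745185/30144 (s = (14447 + 1/15072)/2 = (½)*(217745185/15072) = 217745185/30144 ≈ 7223.5)
Y(r) = 12 (Y(r) = -117 + 129 = 12)
1/((s + (17604 - 18832))/(17480 + 1878) + Y(252)) = 1/((217745185/30144 + (17604 - 18832))/(17480 + 1878) + 12) = 1/((217745185/30144 - 1228)/19358 + 12) = 1/((180728353/30144)*(1/19358) + 12) = 1/(180728353/583527552 + 12) = 1/(7183058977/583527552) = 583527552/7183058977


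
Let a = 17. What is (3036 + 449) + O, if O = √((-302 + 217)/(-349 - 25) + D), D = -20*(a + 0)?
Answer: 3485 + 5*I*√6578/22 ≈ 3485.0 + 18.433*I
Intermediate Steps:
D = -340 (D = -20*(17 + 0) = -20*17 = -340)
O = 5*I*√6578/22 (O = √((-302 + 217)/(-349 - 25) - 340) = √(-85/(-374) - 340) = √(-85*(-1/374) - 340) = √(5/22 - 340) = √(-7475/22) = 5*I*√6578/22 ≈ 18.433*I)
(3036 + 449) + O = (3036 + 449) + 5*I*√6578/22 = 3485 + 5*I*√6578/22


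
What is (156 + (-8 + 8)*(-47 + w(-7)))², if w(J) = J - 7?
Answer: 24336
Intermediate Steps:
w(J) = -7 + J
(156 + (-8 + 8)*(-47 + w(-7)))² = (156 + (-8 + 8)*(-47 + (-7 - 7)))² = (156 + 0*(-47 - 14))² = (156 + 0*(-61))² = (156 + 0)² = 156² = 24336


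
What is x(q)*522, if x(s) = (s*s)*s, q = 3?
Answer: 14094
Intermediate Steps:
x(s) = s**3 (x(s) = s**2*s = s**3)
x(q)*522 = 3**3*522 = 27*522 = 14094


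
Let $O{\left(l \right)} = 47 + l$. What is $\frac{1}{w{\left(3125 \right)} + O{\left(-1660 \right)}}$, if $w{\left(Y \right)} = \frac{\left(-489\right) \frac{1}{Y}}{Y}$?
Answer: $- \frac{9765625}{15751953614} \approx -0.00061996$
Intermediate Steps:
$w{\left(Y \right)} = - \frac{489}{Y^{2}}$
$\frac{1}{w{\left(3125 \right)} + O{\left(-1660 \right)}} = \frac{1}{- \frac{489}{9765625} + \left(47 - 1660\right)} = \frac{1}{\left(-489\right) \frac{1}{9765625} - 1613} = \frac{1}{- \frac{489}{9765625} - 1613} = \frac{1}{- \frac{15751953614}{9765625}} = - \frac{9765625}{15751953614}$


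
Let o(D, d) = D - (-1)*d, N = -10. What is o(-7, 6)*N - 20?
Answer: -10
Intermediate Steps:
o(D, d) = D + d
o(-7, 6)*N - 20 = (-7 + 6)*(-10) - 20 = -1*(-10) - 20 = 10 - 20 = -10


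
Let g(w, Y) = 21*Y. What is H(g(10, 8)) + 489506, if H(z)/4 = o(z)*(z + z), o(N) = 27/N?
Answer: 489722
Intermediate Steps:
H(z) = 216 (H(z) = 4*((27/z)*(z + z)) = 4*((27/z)*(2*z)) = 4*54 = 216)
H(g(10, 8)) + 489506 = 216 + 489506 = 489722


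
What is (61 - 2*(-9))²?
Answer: 6241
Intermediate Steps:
(61 - 2*(-9))² = (61 + 18)² = 79² = 6241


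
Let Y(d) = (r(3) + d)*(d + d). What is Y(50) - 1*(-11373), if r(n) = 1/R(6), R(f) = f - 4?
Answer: 16423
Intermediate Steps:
R(f) = -4 + f
r(n) = 1/2 (r(n) = 1/(-4 + 6) = 1/2)
Y(d) = 2*d*(1/2 + d) (Y(d) = (1/2 + d)*(d + d) = (1/2 + d)*(2*d) = 2*d*(1/2 + d))
Y(50) - 1*(-11373) = 50*(1 + 2*50) - 1*(-11373) = 50*(1 + 100) + 11373 = 50*101 + 11373 = 5050 + 11373 = 16423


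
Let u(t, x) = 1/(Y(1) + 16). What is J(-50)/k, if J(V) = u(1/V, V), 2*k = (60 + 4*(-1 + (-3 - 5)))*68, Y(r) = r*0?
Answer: 1/13056 ≈ 7.6593e-5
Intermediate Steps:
Y(r) = 0
k = 816 (k = ((60 + 4*(-1 + (-3 - 5)))*68)/2 = ((60 + 4*(-1 - 8))*68)/2 = ((60 + 4*(-9))*68)/2 = ((60 - 36)*68)/2 = (24*68)/2 = (½)*1632 = 816)
u(t, x) = 1/16 (u(t, x) = 1/(0 + 16) = 1/16)
J(V) = 1/16
J(-50)/k = (1/16)/816 = (1/16)*(1/816) = 1/13056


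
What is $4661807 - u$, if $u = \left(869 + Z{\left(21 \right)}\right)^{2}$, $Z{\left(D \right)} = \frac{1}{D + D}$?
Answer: $\frac{6891250547}{1764} \approx 3.9066 \cdot 10^{6}$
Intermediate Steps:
$Z{\left(D \right)} = \frac{1}{2 D}$
$u = \frac{1332177001}{1764}$ ($u = \left(869 + \frac{1}{2 \cdot 21}\right)^{2} = \left(869 + \frac{1}{2} \cdot \frac{1}{21}\right)^{2} = \left(869 + \frac{1}{42}\right)^{2} = \left(\frac{36499}{42}\right)^{2} = \frac{1332177001}{1764} \approx 7.552 \cdot 10^{5}$)
$4661807 - u = 4661807 - \frac{1332177001}{1764} = \frac{6891250547}{1764}$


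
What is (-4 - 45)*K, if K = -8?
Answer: 392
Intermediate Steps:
(-4 - 45)*K = (-4 - 45)*(-8) = -49*(-8) = 392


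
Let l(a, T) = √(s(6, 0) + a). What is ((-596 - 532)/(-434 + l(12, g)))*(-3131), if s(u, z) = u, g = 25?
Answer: -766393656/94169 - 5297652*√2/94169 ≈ -8218.0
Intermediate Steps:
l(a, T) = √(6 + a)
((-596 - 532)/(-434 + l(12, g)))*(-3131) = ((-596 - 532)/(-434 + √(6 + 12)))*(-3131) = -1128/(-434 + √18)*(-3131) = -1128/(-434 + 3*√2)*(-3131) = 3531768/(-434 + 3*√2)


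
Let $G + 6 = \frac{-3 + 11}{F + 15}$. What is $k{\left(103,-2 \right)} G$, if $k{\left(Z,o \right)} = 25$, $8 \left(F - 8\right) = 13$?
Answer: $- \frac{27950}{197} \approx -141.88$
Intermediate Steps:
$F = \frac{77}{8}$ ($F = 8 + \frac{1}{8} \cdot 13 = 8 + \frac{13}{8} = \frac{77}{8} \approx 9.625$)
$G = - \frac{1118}{197}$ ($G = -6 + \frac{-3 + 11}{\frac{77}{8} + 15} = -6 + \frac{8}{\frac{197}{8}} = -6 + 8 \cdot \frac{8}{197} = -6 + \frac{64}{197} = - \frac{1118}{197} \approx -5.6751$)
$k{\left(103,-2 \right)} G = 25 \left(- \frac{1118}{197}\right) = - \frac{27950}{197}$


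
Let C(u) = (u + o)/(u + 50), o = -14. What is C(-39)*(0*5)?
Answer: 0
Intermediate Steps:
C(u) = (-14 + u)/(50 + u) (C(u) = (u - 14)/(u + 50) = (-14 + u)/(50 + u))
C(-39)*(0*5) = ((-14 - 39)/(50 - 39))*(0*5) = (-53/11)*0 = ((1/11)*(-53))*0 = -53/11*0 = 0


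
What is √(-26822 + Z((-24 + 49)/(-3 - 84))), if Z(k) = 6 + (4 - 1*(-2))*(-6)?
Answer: 14*I*√137 ≈ 163.87*I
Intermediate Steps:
Z(k) = -30 (Z(k) = 6 + (4 + 2)*(-6) = 6 + 6*(-6) = 6 - 36 = -30)
√(-26822 + Z((-24 + 49)/(-3 - 84))) = √(-26822 - 30) = √(-26852) = 14*I*√137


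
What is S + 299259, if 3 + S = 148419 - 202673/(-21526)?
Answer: 9636854723/21526 ≈ 4.4768e+5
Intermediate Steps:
S = 3195005489/21526 (S = -3 + (148419 - 202673/(-21526)) = -3 + (148419 - 202673*(-1/21526)) = -3 + (148419 + 202673/21526) = -3 + 3195070067/21526 = 3195005489/21526 ≈ 1.4843e+5)
S + 299259 = 3195005489/21526 + 299259 = 9636854723/21526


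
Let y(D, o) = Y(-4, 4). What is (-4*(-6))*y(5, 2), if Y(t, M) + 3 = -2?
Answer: -120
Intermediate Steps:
Y(t, M) = -5 (Y(t, M) = -3 - 2 = -5)
y(D, o) = -5
(-4*(-6))*y(5, 2) = -4*(-6)*(-5) = 24*(-5) = -120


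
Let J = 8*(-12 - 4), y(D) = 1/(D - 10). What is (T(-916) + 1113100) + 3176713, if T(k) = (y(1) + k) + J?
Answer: 38598920/9 ≈ 4.2888e+6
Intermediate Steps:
y(D) = 1/(-10 + D)
J = -128 (J = 8*(-16) = -128)
T(k) = -1153/9 + k (T(k) = (1/(-10 + 1) + k) - 128 = (1/(-9) + k) - 128 = (-⅑ + k) - 128 = -1153/9 + k)
(T(-916) + 1113100) + 3176713 = ((-1153/9 - 916) + 1113100) + 3176713 = (-9397/9 + 1113100) + 3176713 = 10008503/9 + 3176713 = 38598920/9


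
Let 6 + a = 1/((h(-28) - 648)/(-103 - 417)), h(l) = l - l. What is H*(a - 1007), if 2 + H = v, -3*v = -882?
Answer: -23940496/81 ≈ -2.9556e+5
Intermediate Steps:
h(l) = 0
v = 294 (v = -⅓*(-882) = 294)
a = -421/81 (a = -6 + 1/((0 - 648)/(-103 - 417)) = -6 + 1/(-648/(-520)) = -6 + 1/(-648*(-1/520)) = -6 + 1/(81/65) = -6 + 65/81 = -421/81 ≈ -5.1975)
H = 292 (H = -2 + 294 = 292)
H*(a - 1007) = 292*(-421/81 - 1007) = 292*(-81988/81) = -23940496/81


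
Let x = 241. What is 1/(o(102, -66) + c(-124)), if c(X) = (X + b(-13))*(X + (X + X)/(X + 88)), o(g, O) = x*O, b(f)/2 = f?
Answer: 3/4982 ≈ 0.00060217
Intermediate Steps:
b(f) = 2*f
o(g, O) = 241*O
c(X) = (-26 + X)*(X + 2*X/(88 + X)) (c(X) = (X + 2*(-13))*(X + (X + X)/(X + 88)) = (X - 26)*(X + (2*X)/(88 + X)) = (-26 + X)*(X + 2*X/(88 + X)))
1/(o(102, -66) + c(-124)) = 1/(241*(-66) - 124*(-2340 + (-124)² + 64*(-124))/(88 - 124)) = 1/(-15906 - 124*(-2340 + 15376 - 7936)/(-36)) = 1/(-15906 - 124*(-1/36)*5100) = 1/(-15906 + 52700/3) = 1/(4982/3) = 3/4982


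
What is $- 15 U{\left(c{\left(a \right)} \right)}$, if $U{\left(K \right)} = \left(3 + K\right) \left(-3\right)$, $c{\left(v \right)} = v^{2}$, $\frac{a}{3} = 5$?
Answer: $10260$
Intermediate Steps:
$a = 15$ ($a = 3 \cdot 5 = 15$)
$U{\left(K \right)} = -9 - 3 K$
$- 15 U{\left(c{\left(a \right)} \right)} = - 15 \left(-9 - 3 \cdot 15^{2}\right) = - 15 \left(-9 - 675\right) = \left(-15\right) \left(-684\right) = 10260$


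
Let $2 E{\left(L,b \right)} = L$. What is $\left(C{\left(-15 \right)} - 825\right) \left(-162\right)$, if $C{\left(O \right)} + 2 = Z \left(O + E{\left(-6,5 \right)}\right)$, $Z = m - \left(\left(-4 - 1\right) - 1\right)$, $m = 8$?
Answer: $174798$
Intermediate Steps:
$E{\left(L,b \right)} = \frac{L}{2}$
$Z = 14$ ($Z = 8 - \left(\left(-4 - 1\right) - 1\right) = 8 - \left(-5 - 1\right) = 8 - -6 = 8 + 6 = 14$)
$C{\left(O \right)} = -44 + 14 O$ ($C{\left(O \right)} = -2 + 14 \left(O + \frac{1}{2} \left(-6\right)\right) = -2 + 14 \left(O - 3\right) = -2 + 14 \left(-3 + O\right) = -2 + \left(-42 + 14 O\right) = -44 + 14 O$)
$\left(C{\left(-15 \right)} - 825\right) \left(-162\right) = \left(\left(-44 + 14 \left(-15\right)\right) - 825\right) \left(-162\right) = \left(\left(-44 - 210\right) - 825\right) \left(-162\right) = \left(-254 - 825\right) \left(-162\right) = \left(-1079\right) \left(-162\right) = 174798$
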